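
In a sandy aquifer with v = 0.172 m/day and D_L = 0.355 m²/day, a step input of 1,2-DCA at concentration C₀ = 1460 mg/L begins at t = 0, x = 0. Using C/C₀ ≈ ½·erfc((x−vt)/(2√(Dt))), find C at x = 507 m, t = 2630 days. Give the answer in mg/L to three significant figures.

For a continuous step input, C/C₀ ≈ ½·erfc((x−vt)/(2√(Dt))).
vt = 0.172 × 2630 = 452.36 m and 2√(Dt) = 2√(0.355 × 2630) = 61.11 m.
Argument (x−vt)/(2√(Dt)) = (507 − 452.36)/61.11 = 0.8941; ½·erfc(0.8941) = 0.1030.
C = 1460 × 0.1030 = 150 mg/L.

150 mg/L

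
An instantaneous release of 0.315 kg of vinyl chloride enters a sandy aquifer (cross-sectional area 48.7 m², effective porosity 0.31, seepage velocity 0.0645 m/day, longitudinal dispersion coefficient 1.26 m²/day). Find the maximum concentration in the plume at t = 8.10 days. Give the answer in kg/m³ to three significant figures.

The peak of an instantaneous 1D plume sits at x = vt; there the Gaussian factor is 1 and C_max = M/(n_e·A·√(4πDt)), where n_e·A is the pore area the mass is dissolved in.
√(4πDt) = √(4π × 1.26 × 8.10) = 11.32 m, so C_max = 0.315/(0.31 × 48.7 × 11.32) = 0.00184 kg/m³.

0.00184 kg/m³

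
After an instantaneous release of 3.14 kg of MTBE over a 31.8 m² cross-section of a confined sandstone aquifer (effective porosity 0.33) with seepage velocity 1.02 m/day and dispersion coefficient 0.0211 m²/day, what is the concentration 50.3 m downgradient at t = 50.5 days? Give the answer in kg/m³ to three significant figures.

0.0580 kg/m³

For an instantaneous plane source, C(x,t) = M/(n_e·A·√(4πDt)) · exp(−(x−vt)²/(4Dt)), with n_e·A the pore (flow) area.
Plume center vt = 1.02 × 50.5 = 51.51 m, so the well at 50.3 m is 1.21 m upgradient of the peak.
√(4πDt) = 3.659 m, giving peak height M/(n_e·A·√(4πDt)) = 3.14/(0.33 × 31.8 × 3.659) = 0.08178 kg/m³.
(x−vt)²/(4Dt) = (-1.21)²/(4 × 0.0211 × 50.5) = 0.3435; exp(−0.3435) = 0.7093.
C = 0.08178 × 0.7093 = 0.0580 kg/m³.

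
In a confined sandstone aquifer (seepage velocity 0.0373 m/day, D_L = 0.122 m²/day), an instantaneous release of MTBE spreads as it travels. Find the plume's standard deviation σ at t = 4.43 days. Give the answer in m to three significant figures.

Dispersive spreading gives a Gaussian with σ² = 2Dt; advection only shifts the center.
σ = √(2 × 0.122 × 4.43) = 1.04 m.

1.04 m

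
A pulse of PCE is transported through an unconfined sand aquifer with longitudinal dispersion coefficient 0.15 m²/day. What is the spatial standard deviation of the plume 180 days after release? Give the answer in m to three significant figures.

Dispersive spreading gives a Gaussian with σ² = 2Dt; advection only shifts the center.
σ = √(2 × 0.15 × 180) = 7.35 m.

7.35 m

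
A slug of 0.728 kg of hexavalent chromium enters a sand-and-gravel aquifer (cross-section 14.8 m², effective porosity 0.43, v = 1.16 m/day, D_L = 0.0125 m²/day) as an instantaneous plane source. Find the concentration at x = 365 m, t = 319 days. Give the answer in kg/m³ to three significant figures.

For an instantaneous plane source, C(x,t) = M/(n_e·A·√(4πDt)) · exp(−(x−vt)²/(4Dt)), with n_e·A the pore (flow) area.
Plume center vt = 1.16 × 319 = 370.04 m, so the well at 365 m is 5.04 m upgradient of the peak.
√(4πDt) = 7.079 m, giving peak height M/(n_e·A·√(4πDt)) = 0.728/(0.43 × 14.8 × 7.079) = 0.01616 kg/m³.
(x−vt)²/(4Dt) = (-5.04)²/(4 × 0.0125 × 319) = 1.593; exp(−1.593) = 0.2033.
C = 0.01616 × 0.2033 = 0.00329 kg/m³.

0.00329 kg/m³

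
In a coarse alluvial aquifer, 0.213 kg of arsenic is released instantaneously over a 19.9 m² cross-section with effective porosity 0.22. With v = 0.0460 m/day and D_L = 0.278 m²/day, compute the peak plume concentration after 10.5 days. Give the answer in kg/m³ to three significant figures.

0.00803 kg/m³

The peak of an instantaneous 1D plume sits at x = vt; there the Gaussian factor is 1 and C_max = M/(n_e·A·√(4πDt)), where n_e·A is the pore area the mass is dissolved in.
√(4πDt) = √(4π × 0.278 × 10.5) = 6.057 m, so C_max = 0.213/(0.22 × 19.9 × 6.057) = 0.00803 kg/m³.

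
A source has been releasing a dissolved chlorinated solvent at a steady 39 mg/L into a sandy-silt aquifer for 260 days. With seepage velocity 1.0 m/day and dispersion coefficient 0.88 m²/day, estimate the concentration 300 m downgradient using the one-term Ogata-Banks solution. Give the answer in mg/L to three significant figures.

For a continuous step input, C/C₀ ≈ ½·erfc((x−vt)/(2√(Dt))).
vt = 1.0 × 260 = 260 m and 2√(Dt) = 2√(0.88 × 260) = 30.25 m.
Argument (x−vt)/(2√(Dt)) = (300 − 260)/30.25 = 1.322; ½·erfc(1.322) = 0.03077.
C = 39 × 0.03077 = 1.20 mg/L.

1.20 mg/L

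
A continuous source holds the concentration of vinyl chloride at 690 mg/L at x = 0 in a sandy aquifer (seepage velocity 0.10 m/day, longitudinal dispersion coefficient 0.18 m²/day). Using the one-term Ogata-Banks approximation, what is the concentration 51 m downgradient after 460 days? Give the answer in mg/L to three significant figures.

241 mg/L

For a continuous step input, C/C₀ ≈ ½·erfc((x−vt)/(2√(Dt))).
vt = 0.10 × 460 = 46 m and 2√(Dt) = 2√(0.18 × 460) = 18.20 m.
Argument (x−vt)/(2√(Dt)) = (51 − 46)/18.20 = 0.2747; ½·erfc(0.2747) = 0.3488.
C = 690 × 0.3488 = 241 mg/L.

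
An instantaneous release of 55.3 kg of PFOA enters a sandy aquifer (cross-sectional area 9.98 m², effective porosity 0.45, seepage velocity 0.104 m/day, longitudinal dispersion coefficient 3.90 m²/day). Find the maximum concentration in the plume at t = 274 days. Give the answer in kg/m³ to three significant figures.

The peak of an instantaneous 1D plume sits at x = vt; there the Gaussian factor is 1 and C_max = M/(n_e·A·√(4πDt)), where n_e·A is the pore area the mass is dissolved in.
√(4πDt) = √(4π × 3.90 × 274) = 115.9 m, so C_max = 55.3/(0.45 × 9.98 × 115.9) = 0.106 kg/m³.

0.106 kg/m³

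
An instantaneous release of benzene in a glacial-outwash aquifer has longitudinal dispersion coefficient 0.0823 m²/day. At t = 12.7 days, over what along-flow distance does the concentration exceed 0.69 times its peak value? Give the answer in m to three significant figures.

The plume is Gaussian with σ = √(2Dt) = √(2 × 0.0823 × 12.7) = 1.446 m.
C/C_peak = exp(−Δx²/(2σ²)) = 0.69 ⇒ Δx = σ·√(−2 ln 0.69) = 1.446 × 0.8615 = 1.246 m.
Width = 2Δx = 2.49 m.

2.49 m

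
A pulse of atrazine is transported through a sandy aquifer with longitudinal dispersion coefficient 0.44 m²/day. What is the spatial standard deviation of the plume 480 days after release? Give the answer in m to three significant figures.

Dispersive spreading gives a Gaussian with σ² = 2Dt; advection only shifts the center.
σ = √(2 × 0.44 × 480) = 20.6 m.

20.6 m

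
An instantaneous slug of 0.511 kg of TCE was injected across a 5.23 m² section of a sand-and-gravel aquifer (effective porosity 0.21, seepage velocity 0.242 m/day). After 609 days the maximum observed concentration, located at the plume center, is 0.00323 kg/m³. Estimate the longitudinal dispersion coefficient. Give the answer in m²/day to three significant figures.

2.71 m²/day

At the plume center C_max = M/(n_e·A·√(4πDt)), so D = M²/(4πt·(n_e·A·C_max)²).
n_e·A·C_max = 0.21 × 5.23 × 0.00323 = 0.003548 kg/m.
D = 0.511²/(4π × 609 × 0.003548²) = 2.71 m²/day.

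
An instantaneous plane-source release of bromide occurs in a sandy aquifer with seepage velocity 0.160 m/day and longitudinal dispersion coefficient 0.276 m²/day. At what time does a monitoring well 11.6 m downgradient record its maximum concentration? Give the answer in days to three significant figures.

For the 1D instantaneous-source solution, setting ∂C/∂t = 0 at fixed x gives v²t² + 2Dt − x² = 0, so t = (√(D² + v²x²) − D)/v².
√(D² + v²x²) = √(0.276² + 0.160² × 11.6²) = 1.876; v² = 0.0256.
t = (1.876 − 0.276)/0.0256 = 62.5 days (vs. the pure-advection estimate x/v = 72.5 d).

62.5 days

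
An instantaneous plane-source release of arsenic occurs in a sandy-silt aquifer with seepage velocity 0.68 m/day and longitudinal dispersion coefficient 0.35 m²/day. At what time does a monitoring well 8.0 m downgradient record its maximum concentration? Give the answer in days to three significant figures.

11.0 days

For the 1D instantaneous-source solution, setting ∂C/∂t = 0 at fixed x gives v²t² + 2Dt − x² = 0, so t = (√(D² + v²x²) − D)/v².
√(D² + v²x²) = √(0.35² + 0.68² × 8.0²) = 5.451; v² = 0.4624.
t = (5.451 − 0.35)/0.4624 = 11.0 days (vs. the pure-advection estimate x/v = 11.8 d).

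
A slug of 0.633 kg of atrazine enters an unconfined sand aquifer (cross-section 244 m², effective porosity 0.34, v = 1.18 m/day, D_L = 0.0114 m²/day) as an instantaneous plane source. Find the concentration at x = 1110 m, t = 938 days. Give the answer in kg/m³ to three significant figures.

For an instantaneous plane source, C(x,t) = M/(n_e·A·√(4πDt)) · exp(−(x−vt)²/(4Dt)), with n_e·A the pore (flow) area.
Plume center vt = 1.18 × 938 = 1106.84 m, so the well at 1110 m is 3.16 m downgradient of the peak.
√(4πDt) = 11.59 m, giving peak height M/(n_e·A·√(4πDt)) = 0.633/(0.34 × 244 × 11.59) = 0.0006583 kg/m³.
(x−vt)²/(4Dt) = (3.16)²/(4 × 0.0114 × 938) = 0.2335; exp(−0.2335) = 0.7918.
C = 0.0006583 × 0.7918 = 0.000521 kg/m³.

0.000521 kg/m³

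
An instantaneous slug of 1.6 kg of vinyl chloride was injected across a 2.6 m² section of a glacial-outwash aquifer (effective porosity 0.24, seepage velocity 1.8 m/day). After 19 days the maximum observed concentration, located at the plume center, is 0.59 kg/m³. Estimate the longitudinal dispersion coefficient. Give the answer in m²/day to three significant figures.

0.0791 m²/day

At the plume center C_max = M/(n_e·A·√(4πDt)), so D = M²/(4πt·(n_e·A·C_max)²).
n_e·A·C_max = 0.24 × 2.6 × 0.59 = 0.3682 kg/m.
D = 1.6²/(4π × 19 × 0.3682²) = 0.0791 m²/day.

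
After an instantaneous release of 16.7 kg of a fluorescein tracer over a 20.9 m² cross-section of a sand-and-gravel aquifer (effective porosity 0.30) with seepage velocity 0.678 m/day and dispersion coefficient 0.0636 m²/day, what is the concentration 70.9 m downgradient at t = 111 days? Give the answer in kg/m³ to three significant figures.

For an instantaneous plane source, C(x,t) = M/(n_e·A·√(4πDt)) · exp(−(x−vt)²/(4Dt)), with n_e·A the pore (flow) area.
Plume center vt = 0.678 × 111 = 75.258 m, so the well at 70.9 m is 4.358 m upgradient of the peak.
√(4πDt) = 9.419 m, giving peak height M/(n_e·A·√(4πDt)) = 16.7/(0.30 × 20.9 × 9.419) = 0.2828 kg/m³.
(x−vt)²/(4Dt) = (-4.358)²/(4 × 0.0636 × 111) = 0.6726; exp(−0.6726) = 0.5104.
C = 0.2828 × 0.5104 = 0.144 kg/m³.

0.144 kg/m³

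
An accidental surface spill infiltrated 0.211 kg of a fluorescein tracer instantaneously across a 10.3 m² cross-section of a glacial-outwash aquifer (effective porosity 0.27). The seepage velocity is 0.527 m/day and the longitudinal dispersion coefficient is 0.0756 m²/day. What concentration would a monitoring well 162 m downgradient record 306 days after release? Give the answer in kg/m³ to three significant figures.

0.00442 kg/m³

For an instantaneous plane source, C(x,t) = M/(n_e·A·√(4πDt)) · exp(−(x−vt)²/(4Dt)), with n_e·A the pore (flow) area.
Plume center vt = 0.527 × 306 = 161.262 m, so the well at 162 m is 0.738 m downgradient of the peak.
√(4πDt) = 17.05 m, giving peak height M/(n_e·A·√(4πDt)) = 0.211/(0.27 × 10.3 × 17.05) = 0.004450 kg/m³.
(x−vt)²/(4Dt) = (0.738)²/(4 × 0.0756 × 306) = 0.005886; exp(−0.005886) = 0.9941.
C = 0.004450 × 0.9941 = 0.00442 kg/m³.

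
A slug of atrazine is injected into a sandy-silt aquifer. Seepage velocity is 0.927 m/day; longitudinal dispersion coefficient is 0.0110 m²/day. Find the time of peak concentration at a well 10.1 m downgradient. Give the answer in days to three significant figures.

For the 1D instantaneous-source solution, setting ∂C/∂t = 0 at fixed x gives v²t² + 2Dt − x² = 0, so t = (√(D² + v²x²) − D)/v².
√(D² + v²x²) = √(0.0110² + 0.927² × 10.1²) = 9.363; v² = 0.859329.
t = (9.363 − 0.0110)/0.859329 = 10.9 days (vs. the pure-advection estimate x/v = 10.9 d).

10.9 days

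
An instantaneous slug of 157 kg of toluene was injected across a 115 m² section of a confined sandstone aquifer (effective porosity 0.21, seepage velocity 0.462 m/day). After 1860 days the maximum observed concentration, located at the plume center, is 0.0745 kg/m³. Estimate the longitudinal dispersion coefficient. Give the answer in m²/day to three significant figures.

0.326 m²/day

At the plume center C_max = M/(n_e·A·√(4πDt)), so D = M²/(4πt·(n_e·A·C_max)²).
n_e·A·C_max = 0.21 × 115 × 0.0745 = 1.799 kg/m.
D = 157²/(4π × 1860 × 1.799²) = 0.326 m²/day.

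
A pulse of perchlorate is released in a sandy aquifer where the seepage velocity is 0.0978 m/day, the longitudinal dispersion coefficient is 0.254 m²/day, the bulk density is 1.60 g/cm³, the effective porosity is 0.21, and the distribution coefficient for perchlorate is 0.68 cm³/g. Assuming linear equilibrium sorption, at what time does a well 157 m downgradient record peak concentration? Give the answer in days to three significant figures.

Retardation factor R = 1 + ρ_b·K_d/n = 1 + 1.60 × 0.68/0.21 = 6.181.
Sorption retards both mechanisms: v_R = v/R = 0.01582 m/day, D_R = D/R = 0.04109 m²/day.
Peak time from v_R²t² + 2D_R t − x² = 0: t = (√(D_R² + v_R²x²) − D_R)/v_R².
√(D_R² + v_R²x²) = √(0.04109² + 0.01582² × 157²) = 2.484; v_R² = 0.0002503.
t = (2.484 − 0.04109)/0.0002503 = 9760 days.

9760 days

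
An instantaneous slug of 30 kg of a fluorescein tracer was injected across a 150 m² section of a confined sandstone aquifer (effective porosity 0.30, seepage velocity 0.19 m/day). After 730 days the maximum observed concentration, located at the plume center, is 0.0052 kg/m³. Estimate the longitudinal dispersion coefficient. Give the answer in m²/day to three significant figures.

1.79 m²/day

At the plume center C_max = M/(n_e·A·√(4πDt)), so D = M²/(4πt·(n_e·A·C_max)²).
n_e·A·C_max = 0.30 × 150 × 0.0052 = 0.2340 kg/m.
D = 30²/(4π × 730 × 0.2340²) = 1.79 m²/day.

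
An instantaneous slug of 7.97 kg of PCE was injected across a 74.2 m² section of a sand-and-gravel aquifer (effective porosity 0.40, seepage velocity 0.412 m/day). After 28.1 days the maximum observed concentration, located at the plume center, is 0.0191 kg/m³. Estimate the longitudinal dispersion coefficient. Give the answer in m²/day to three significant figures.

At the plume center C_max = M/(n_e·A·√(4πDt)), so D = M²/(4πt·(n_e·A·C_max)²).
n_e·A·C_max = 0.40 × 74.2 × 0.0191 = 0.5669 kg/m.
D = 7.97²/(4π × 28.1 × 0.5669²) = 0.560 m²/day.

0.560 m²/day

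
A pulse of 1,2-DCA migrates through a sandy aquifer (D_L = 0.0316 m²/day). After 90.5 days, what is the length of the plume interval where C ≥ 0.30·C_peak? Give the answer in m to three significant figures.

The plume is Gaussian with σ = √(2Dt) = √(2 × 0.0316 × 90.5) = 2.392 m.
C/C_peak = exp(−Δx²/(2σ²)) = 0.30 ⇒ Δx = σ·√(−2 ln 0.30) = 2.392 × 1.552 = 3.712 m.
Width = 2Δx = 7.42 m.

7.42 m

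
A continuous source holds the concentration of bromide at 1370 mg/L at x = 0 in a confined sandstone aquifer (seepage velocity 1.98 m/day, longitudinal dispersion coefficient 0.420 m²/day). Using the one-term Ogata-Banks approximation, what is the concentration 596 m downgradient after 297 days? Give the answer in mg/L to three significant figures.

421 mg/L

For a continuous step input, C/C₀ ≈ ½·erfc((x−vt)/(2√(Dt))).
vt = 1.98 × 297 = 588.06 m and 2√(Dt) = 2√(0.420 × 297) = 22.34 m.
Argument (x−vt)/(2√(Dt)) = (596 − 588.06)/22.34 = 0.3554; ½·erfc(0.3554) = 0.3076.
C = 1370 × 0.3076 = 421 mg/L.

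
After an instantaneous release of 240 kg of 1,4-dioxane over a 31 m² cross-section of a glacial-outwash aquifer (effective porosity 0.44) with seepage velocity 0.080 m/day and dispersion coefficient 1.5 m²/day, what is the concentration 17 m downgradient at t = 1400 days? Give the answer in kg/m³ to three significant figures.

0.0370 kg/m³

For an instantaneous plane source, C(x,t) = M/(n_e·A·√(4πDt)) · exp(−(x−vt)²/(4Dt)), with n_e·A the pore (flow) area.
Plume center vt = 0.080 × 1400 = 112 m, so the well at 17 m is 95 m upgradient of the peak.
√(4πDt) = 162.4 m, giving peak height M/(n_e·A·√(4πDt)) = 240/(0.44 × 31 × 162.4) = 0.1083 kg/m³.
(x−vt)²/(4Dt) = (-95)²/(4 × 1.5 × 1400) = 1.074; exp(−1.074) = 0.3416.
C = 0.1083 × 0.3416 = 0.0370 kg/m³.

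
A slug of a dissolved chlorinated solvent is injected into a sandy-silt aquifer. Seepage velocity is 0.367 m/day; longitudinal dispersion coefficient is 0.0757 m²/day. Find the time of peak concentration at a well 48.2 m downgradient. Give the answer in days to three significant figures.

131 days

For the 1D instantaneous-source solution, setting ∂C/∂t = 0 at fixed x gives v²t² + 2Dt − x² = 0, so t = (√(D² + v²x²) − D)/v².
√(D² + v²x²) = √(0.0757² + 0.367² × 48.2²) = 17.69; v² = 0.134689.
t = (17.69 − 0.0757)/0.134689 = 131 days (vs. the pure-advection estimate x/v = 131 d).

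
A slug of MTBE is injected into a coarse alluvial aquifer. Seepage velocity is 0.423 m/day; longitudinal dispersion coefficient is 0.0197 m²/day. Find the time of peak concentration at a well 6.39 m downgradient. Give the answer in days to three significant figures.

For the 1D instantaneous-source solution, setting ∂C/∂t = 0 at fixed x gives v²t² + 2Dt − x² = 0, so t = (√(D² + v²x²) − D)/v².
√(D² + v²x²) = √(0.0197² + 0.423² × 6.39²) = 2.703; v² = 0.178929.
t = (2.703 − 0.0197)/0.178929 = 15.0 days (vs. the pure-advection estimate x/v = 15.1 d).

15.0 days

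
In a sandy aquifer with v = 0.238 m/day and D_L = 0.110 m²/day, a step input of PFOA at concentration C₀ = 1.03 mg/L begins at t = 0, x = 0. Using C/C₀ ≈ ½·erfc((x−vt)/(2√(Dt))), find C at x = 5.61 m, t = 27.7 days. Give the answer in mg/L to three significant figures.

0.674 mg/L

For a continuous step input, C/C₀ ≈ ½·erfc((x−vt)/(2√(Dt))).
vt = 0.238 × 27.7 = 6.5926 m and 2√(Dt) = 2√(0.110 × 27.7) = 3.491 m.
Argument (x−vt)/(2√(Dt)) = (5.61 − 6.5926)/3.491 = -0.2815; ½·erfc(-0.2815) = 0.6547.
C = 1.03 × 0.6547 = 0.674 mg/L.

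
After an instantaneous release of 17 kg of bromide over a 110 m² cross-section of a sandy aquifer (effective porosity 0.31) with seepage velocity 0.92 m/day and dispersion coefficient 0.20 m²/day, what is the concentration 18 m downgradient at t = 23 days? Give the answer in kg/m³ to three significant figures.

For an instantaneous plane source, C(x,t) = M/(n_e·A·√(4πDt)) · exp(−(x−vt)²/(4Dt)), with n_e·A the pore (flow) area.
Plume center vt = 0.92 × 23 = 21.16 m, so the well at 18 m is 3.16 m upgradient of the peak.
√(4πDt) = 7.603 m, giving peak height M/(n_e·A·√(4πDt)) = 17/(0.31 × 110 × 7.603) = 0.06557 kg/m³.
(x−vt)²/(4Dt) = (-3.16)²/(4 × 0.20 × 23) = 0.5427; exp(−0.5427) = 0.5812.
C = 0.06557 × 0.5812 = 0.0381 kg/m³.

0.0381 kg/m³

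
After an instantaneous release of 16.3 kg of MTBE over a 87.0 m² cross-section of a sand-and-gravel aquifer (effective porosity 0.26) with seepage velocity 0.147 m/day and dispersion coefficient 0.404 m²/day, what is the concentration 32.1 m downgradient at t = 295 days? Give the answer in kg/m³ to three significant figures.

0.0143 kg/m³

For an instantaneous plane source, C(x,t) = M/(n_e·A·√(4πDt)) · exp(−(x−vt)²/(4Dt)), with n_e·A the pore (flow) area.
Plume center vt = 0.147 × 295 = 43.365 m, so the well at 32.1 m is 11.265 m upgradient of the peak.
√(4πDt) = 38.70 m, giving peak height M/(n_e·A·√(4πDt)) = 16.3/(0.26 × 87.0 × 38.70) = 0.01862 kg/m³.
(x−vt)²/(4Dt) = (-11.265)²/(4 × 0.404 × 295) = 0.2662; exp(−0.2662) = 0.7663.
C = 0.01862 × 0.7663 = 0.0143 kg/m³.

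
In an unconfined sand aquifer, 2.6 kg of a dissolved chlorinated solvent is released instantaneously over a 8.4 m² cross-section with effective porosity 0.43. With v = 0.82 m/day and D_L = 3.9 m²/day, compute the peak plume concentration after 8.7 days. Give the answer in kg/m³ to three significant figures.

0.0349 kg/m³

The peak of an instantaneous 1D plume sits at x = vt; there the Gaussian factor is 1 and C_max = M/(n_e·A·√(4πDt)), where n_e·A is the pore area the mass is dissolved in.
√(4πDt) = √(4π × 3.9 × 8.7) = 20.65 m, so C_max = 2.6/(0.43 × 8.4 × 20.65) = 0.0349 kg/m³.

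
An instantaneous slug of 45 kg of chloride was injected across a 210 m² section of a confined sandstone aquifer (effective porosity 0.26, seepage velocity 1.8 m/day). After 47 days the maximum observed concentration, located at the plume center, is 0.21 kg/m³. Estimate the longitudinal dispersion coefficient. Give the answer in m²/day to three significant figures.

0.0261 m²/day

At the plume center C_max = M/(n_e·A·√(4πDt)), so D = M²/(4πt·(n_e·A·C_max)²).
n_e·A·C_max = 0.26 × 210 × 0.21 = 11.47 kg/m.
D = 45²/(4π × 47 × 11.47²) = 0.0261 m²/day.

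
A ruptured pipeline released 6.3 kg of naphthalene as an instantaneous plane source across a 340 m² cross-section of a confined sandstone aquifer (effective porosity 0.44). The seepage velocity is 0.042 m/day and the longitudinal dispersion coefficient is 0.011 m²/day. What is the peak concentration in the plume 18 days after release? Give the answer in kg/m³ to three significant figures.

0.0267 kg/m³

The peak of an instantaneous 1D plume sits at x = vt; there the Gaussian factor is 1 and C_max = M/(n_e·A·√(4πDt)), where n_e·A is the pore area the mass is dissolved in.
√(4πDt) = √(4π × 0.011 × 18) = 1.577 m, so C_max = 6.3/(0.44 × 340 × 1.577) = 0.0267 kg/m³.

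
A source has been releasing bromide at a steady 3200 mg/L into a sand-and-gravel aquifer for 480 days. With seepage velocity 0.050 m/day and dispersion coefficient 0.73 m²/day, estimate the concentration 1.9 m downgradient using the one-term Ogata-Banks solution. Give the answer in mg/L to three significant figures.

For a continuous step input, C/C₀ ≈ ½·erfc((x−vt)/(2√(Dt))).
vt = 0.050 × 480 = 24 m and 2√(Dt) = 2√(0.73 × 480) = 37.44 m.
Argument (x−vt)/(2√(Dt)) = (1.9 − 24)/37.44 = -0.5903; ½·erfc(-0.5903) = 0.7981.
C = 3200 × 0.7981 = 2550 mg/L.

2550 mg/L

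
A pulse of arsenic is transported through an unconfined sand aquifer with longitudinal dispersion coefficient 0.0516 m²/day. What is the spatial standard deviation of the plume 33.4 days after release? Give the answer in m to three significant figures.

1.86 m

Dispersive spreading gives a Gaussian with σ² = 2Dt; advection only shifts the center.
σ = √(2 × 0.0516 × 33.4) = 1.86 m.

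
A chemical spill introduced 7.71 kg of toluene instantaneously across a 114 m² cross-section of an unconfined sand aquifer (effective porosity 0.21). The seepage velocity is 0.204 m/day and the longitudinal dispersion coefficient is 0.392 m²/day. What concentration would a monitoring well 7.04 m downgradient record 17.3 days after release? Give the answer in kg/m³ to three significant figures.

0.0221 kg/m³

For an instantaneous plane source, C(x,t) = M/(n_e·A·√(4πDt)) · exp(−(x−vt)²/(4Dt)), with n_e·A the pore (flow) area.
Plume center vt = 0.204 × 17.3 = 3.5292 m, so the well at 7.04 m is 3.5108 m downgradient of the peak.
√(4πDt) = 9.231 m, giving peak height M/(n_e·A·√(4πDt)) = 7.71/(0.21 × 114 × 9.231) = 0.03489 kg/m³.
(x−vt)²/(4Dt) = (3.5108)²/(4 × 0.392 × 17.3) = 0.4544; exp(−0.4544) = 0.6348.
C = 0.03489 × 0.6348 = 0.0221 kg/m³.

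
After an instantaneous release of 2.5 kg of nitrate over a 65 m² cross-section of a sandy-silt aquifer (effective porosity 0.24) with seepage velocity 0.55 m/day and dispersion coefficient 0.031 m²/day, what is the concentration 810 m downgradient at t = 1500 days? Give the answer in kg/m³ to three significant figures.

0.00198 kg/m³

For an instantaneous plane source, C(x,t) = M/(n_e·A·√(4πDt)) · exp(−(x−vt)²/(4Dt)), with n_e·A the pore (flow) area.
Plume center vt = 0.55 × 1500 = 825 m, so the well at 810 m is 15 m upgradient of the peak.
√(4πDt) = 24.17 m, giving peak height M/(n_e·A·√(4πDt)) = 2.5/(0.24 × 65 × 24.17) = 0.006630 kg/m³.
(x−vt)²/(4Dt) = (-15)²/(4 × 0.031 × 1500) = 1.210; exp(−1.210) = 0.2982.
C = 0.006630 × 0.2982 = 0.00198 kg/m³.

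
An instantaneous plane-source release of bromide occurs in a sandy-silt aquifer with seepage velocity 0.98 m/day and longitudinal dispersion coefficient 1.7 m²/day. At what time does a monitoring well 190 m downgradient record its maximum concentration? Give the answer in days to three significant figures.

For the 1D instantaneous-source solution, setting ∂C/∂t = 0 at fixed x gives v²t² + 2Dt − x² = 0, so t = (√(D² + v²x²) − D)/v².
√(D² + v²x²) = √(1.7² + 0.98² × 190²) = 186.2; v² = 0.9604.
t = (186.2 − 1.7)/0.9604 = 192 days (vs. the pure-advection estimate x/v = 194 d).

192 days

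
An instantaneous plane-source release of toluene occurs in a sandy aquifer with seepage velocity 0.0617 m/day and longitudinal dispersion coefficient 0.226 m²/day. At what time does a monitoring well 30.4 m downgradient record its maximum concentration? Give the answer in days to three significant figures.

For the 1D instantaneous-source solution, setting ∂C/∂t = 0 at fixed x gives v²t² + 2Dt − x² = 0, so t = (√(D² + v²x²) − D)/v².
√(D² + v²x²) = √(0.226² + 0.0617² × 30.4²) = 1.889; v² = 0.00380689.
t = (1.889 − 0.226)/0.00380689 = 437 days (vs. the pure-advection estimate x/v = 493 d).

437 days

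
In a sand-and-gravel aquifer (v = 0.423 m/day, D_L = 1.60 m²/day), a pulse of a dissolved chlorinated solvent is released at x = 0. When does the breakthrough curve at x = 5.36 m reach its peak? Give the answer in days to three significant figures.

For the 1D instantaneous-source solution, setting ∂C/∂t = 0 at fixed x gives v²t² + 2Dt − x² = 0, so t = (√(D² + v²x²) − D)/v².
√(D² + v²x²) = √(1.60² + 0.423² × 5.36²) = 2.775; v² = 0.178929.
t = (2.775 − 1.60)/0.178929 = 6.57 days (vs. the pure-advection estimate x/v = 12.7 d).

6.57 days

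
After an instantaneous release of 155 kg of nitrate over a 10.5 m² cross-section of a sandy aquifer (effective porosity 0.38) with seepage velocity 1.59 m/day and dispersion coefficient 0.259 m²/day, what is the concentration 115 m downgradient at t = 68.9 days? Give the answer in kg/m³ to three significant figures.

For an instantaneous plane source, C(x,t) = M/(n_e·A·√(4πDt)) · exp(−(x−vt)²/(4Dt)), with n_e·A the pore (flow) area.
Plume center vt = 1.59 × 68.9 = 109.551 m, so the well at 115 m is 5.449 m downgradient of the peak.
√(4πDt) = 14.97 m, giving peak height M/(n_e·A·√(4πDt)) = 155/(0.38 × 10.5 × 14.97) = 2.595 kg/m³.
(x−vt)²/(4Dt) = (5.449)²/(4 × 0.259 × 68.9) = 0.4160; exp(−0.4160) = 0.6597.
C = 2.595 × 0.6597 = 1.71 kg/m³.

1.71 kg/m³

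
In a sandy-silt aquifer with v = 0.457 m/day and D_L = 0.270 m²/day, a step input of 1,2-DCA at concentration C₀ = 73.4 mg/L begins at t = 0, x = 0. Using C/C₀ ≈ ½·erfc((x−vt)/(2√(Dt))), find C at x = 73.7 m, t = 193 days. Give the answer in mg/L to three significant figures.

67.7 mg/L

For a continuous step input, C/C₀ ≈ ½·erfc((x−vt)/(2√(Dt))).
vt = 0.457 × 193 = 88.201 m and 2√(Dt) = 2√(0.270 × 193) = 14.44 m.
Argument (x−vt)/(2√(Dt)) = (73.7 − 88.201)/14.44 = -1.004; ½·erfc(-1.004) = 0.9222.
C = 73.4 × 0.9222 = 67.7 mg/L.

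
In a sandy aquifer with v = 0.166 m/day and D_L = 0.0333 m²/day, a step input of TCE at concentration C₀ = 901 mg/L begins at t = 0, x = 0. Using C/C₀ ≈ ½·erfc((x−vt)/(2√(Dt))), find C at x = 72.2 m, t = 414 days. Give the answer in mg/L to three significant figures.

For a continuous step input, C/C₀ ≈ ½·erfc((x−vt)/(2√(Dt))).
vt = 0.166 × 414 = 68.724 m and 2√(Dt) = 2√(0.0333 × 414) = 7.426 m.
Argument (x−vt)/(2√(Dt)) = (72.2 − 68.724)/7.426 = 0.4681; ½·erfc(0.4681) = 0.2540.
C = 901 × 0.2540 = 229 mg/L.

229 mg/L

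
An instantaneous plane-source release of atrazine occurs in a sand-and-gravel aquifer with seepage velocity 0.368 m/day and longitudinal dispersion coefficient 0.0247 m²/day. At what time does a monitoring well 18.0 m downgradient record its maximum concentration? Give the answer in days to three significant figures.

For the 1D instantaneous-source solution, setting ∂C/∂t = 0 at fixed x gives v²t² + 2Dt − x² = 0, so t = (√(D² + v²x²) − D)/v².
√(D² + v²x²) = √(0.0247² + 0.368² × 18.0²) = 6.624; v² = 0.135424.
t = (6.624 − 0.0247)/0.135424 = 48.7 days (vs. the pure-advection estimate x/v = 48.9 d).

48.7 days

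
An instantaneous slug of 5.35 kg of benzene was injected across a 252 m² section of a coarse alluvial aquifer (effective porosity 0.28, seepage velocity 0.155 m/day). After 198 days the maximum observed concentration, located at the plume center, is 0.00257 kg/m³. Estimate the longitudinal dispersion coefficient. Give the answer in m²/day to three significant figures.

At the plume center C_max = M/(n_e·A·√(4πDt)), so D = M²/(4πt·(n_e·A·C_max)²).
n_e·A·C_max = 0.28 × 252 × 0.00257 = 0.1813 kg/m.
D = 5.35²/(4π × 198 × 0.1813²) = 0.350 m²/day.

0.350 m²/day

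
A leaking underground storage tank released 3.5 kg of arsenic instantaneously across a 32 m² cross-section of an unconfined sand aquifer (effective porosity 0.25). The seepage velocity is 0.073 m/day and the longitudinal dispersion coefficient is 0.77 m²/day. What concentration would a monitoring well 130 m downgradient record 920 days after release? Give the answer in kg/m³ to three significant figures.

0.00115 kg/m³

For an instantaneous plane source, C(x,t) = M/(n_e·A·√(4πDt)) · exp(−(x−vt)²/(4Dt)), with n_e·A the pore (flow) area.
Plume center vt = 0.073 × 920 = 67.16 m, so the well at 130 m is 62.84 m downgradient of the peak.
√(4πDt) = 94.35 m, giving peak height M/(n_e·A·√(4πDt)) = 3.5/(0.25 × 32 × 94.35) = 0.004637 kg/m³.
(x−vt)²/(4Dt) = (62.84)²/(4 × 0.77 × 920) = 1.394; exp(−1.394) = 0.2481.
C = 0.004637 × 0.2481 = 0.00115 kg/m³.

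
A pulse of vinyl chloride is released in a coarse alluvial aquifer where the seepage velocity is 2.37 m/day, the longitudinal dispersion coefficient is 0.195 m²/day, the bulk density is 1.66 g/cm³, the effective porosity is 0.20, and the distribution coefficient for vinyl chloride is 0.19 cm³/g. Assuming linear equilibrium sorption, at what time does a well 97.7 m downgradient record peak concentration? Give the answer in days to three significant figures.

Retardation factor R = 1 + ρ_b·K_d/n = 1 + 1.66 × 0.19/0.20 = 2.577.
Sorption retards both mechanisms: v_R = v/R = 0.9197 m/day, D_R = D/R = 0.07567 m²/day.
Peak time from v_R²t² + 2D_R t − x² = 0: t = (√(D_R² + v_R²x²) − D_R)/v_R².
√(D_R² + v_R²x²) = √(0.07567² + 0.9197² × 97.7²) = 89.85; v_R² = 0.8458.
t = (89.85 − 0.07567)/0.8458 = 106 days.

106 days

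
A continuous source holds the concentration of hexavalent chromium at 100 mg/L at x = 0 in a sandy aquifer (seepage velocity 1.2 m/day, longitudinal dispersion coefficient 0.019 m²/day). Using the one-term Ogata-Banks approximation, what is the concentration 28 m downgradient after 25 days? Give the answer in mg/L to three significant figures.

For a continuous step input, C/C₀ ≈ ½·erfc((x−vt)/(2√(Dt))).
vt = 1.2 × 25 = 30 m and 2√(Dt) = 2√(0.019 × 25) = 1.378 m.
Argument (x−vt)/(2√(Dt)) = (28 − 30)/1.378 = -1.451; ½·erfc(-1.451) = 0.9799.
C = 100 × 0.9799 = 98.0 mg/L.

98.0 mg/L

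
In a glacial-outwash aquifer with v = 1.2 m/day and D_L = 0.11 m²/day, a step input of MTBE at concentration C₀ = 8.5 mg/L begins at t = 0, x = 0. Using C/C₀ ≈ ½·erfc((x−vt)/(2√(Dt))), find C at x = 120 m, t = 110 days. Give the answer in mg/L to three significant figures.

8.44 mg/L

For a continuous step input, C/C₀ ≈ ½·erfc((x−vt)/(2√(Dt))).
vt = 1.2 × 110 = 132 m and 2√(Dt) = 2√(0.11 × 110) = 6.957 m.
Argument (x−vt)/(2√(Dt)) = (120 − 132)/6.957 = -1.725; ½·erfc(-1.725) = 0.9926.
C = 8.5 × 0.9926 = 8.44 mg/L.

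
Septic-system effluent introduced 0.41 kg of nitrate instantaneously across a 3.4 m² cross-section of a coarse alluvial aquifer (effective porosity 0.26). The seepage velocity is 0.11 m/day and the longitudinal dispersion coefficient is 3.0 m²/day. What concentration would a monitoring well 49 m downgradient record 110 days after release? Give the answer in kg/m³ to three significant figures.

For an instantaneous plane source, C(x,t) = M/(n_e·A·√(4πDt)) · exp(−(x−vt)²/(4Dt)), with n_e·A the pore (flow) area.
Plume center vt = 0.11 × 110 = 12.1 m, so the well at 49 m is 36.9 m downgradient of the peak.
√(4πDt) = 64.40 m, giving peak height M/(n_e·A·√(4πDt)) = 0.41/(0.26 × 3.4 × 64.40) = 0.007202 kg/m³.
(x−vt)²/(4Dt) = (36.9)²/(4 × 3.0 × 110) = 1.032; exp(−1.032) = 0.3563.
C = 0.007202 × 0.3563 = 0.00257 kg/m³.

0.00257 kg/m³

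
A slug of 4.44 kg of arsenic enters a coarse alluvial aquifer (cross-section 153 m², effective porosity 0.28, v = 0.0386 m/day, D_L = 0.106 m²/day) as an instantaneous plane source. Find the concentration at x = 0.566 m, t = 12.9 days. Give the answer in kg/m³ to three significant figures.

0.0250 kg/m³

For an instantaneous plane source, C(x,t) = M/(n_e·A·√(4πDt)) · exp(−(x−vt)²/(4Dt)), with n_e·A the pore (flow) area.
Plume center vt = 0.0386 × 12.9 = 0.49794 m, so the well at 0.566 m is 0.06806 m downgradient of the peak.
√(4πDt) = 4.145 m, giving peak height M/(n_e·A·√(4πDt)) = 4.44/(0.28 × 153 × 4.145) = 0.02500 kg/m³.
(x−vt)²/(4Dt) = (0.06806)²/(4 × 0.106 × 12.9) = 0.0008469; exp(−0.0008469) = 0.9992.
C = 0.02500 × 0.9992 = 0.0250 kg/m³.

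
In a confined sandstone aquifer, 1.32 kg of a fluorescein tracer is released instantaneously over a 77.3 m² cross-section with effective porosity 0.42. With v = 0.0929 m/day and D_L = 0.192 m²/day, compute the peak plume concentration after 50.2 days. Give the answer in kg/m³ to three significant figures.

0.00369 kg/m³

The peak of an instantaneous 1D plume sits at x = vt; there the Gaussian factor is 1 and C_max = M/(n_e·A·√(4πDt)), where n_e·A is the pore area the mass is dissolved in.
√(4πDt) = √(4π × 0.192 × 50.2) = 11.01 m, so C_max = 1.32/(0.42 × 77.3 × 11.01) = 0.00369 kg/m³.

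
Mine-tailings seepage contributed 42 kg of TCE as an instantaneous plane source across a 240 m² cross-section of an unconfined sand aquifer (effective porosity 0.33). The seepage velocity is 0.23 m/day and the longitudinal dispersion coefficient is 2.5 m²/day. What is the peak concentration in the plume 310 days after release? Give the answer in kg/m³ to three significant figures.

The peak of an instantaneous 1D plume sits at x = vt; there the Gaussian factor is 1 and C_max = M/(n_e·A·√(4πDt)), where n_e·A is the pore area the mass is dissolved in.
√(4πDt) = √(4π × 2.5 × 310) = 98.69 m, so C_max = 42/(0.33 × 240 × 98.69) = 0.00537 kg/m³.

0.00537 kg/m³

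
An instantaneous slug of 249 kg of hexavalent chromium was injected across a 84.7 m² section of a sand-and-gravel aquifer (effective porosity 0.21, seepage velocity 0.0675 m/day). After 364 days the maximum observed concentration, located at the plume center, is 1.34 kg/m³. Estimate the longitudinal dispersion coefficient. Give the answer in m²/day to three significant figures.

0.0239 m²/day

At the plume center C_max = M/(n_e·A·√(4πDt)), so D = M²/(4πt·(n_e·A·C_max)²).
n_e·A·C_max = 0.21 × 84.7 × 1.34 = 23.83 kg/m.
D = 249²/(4π × 364 × 23.83²) = 0.0239 m²/day.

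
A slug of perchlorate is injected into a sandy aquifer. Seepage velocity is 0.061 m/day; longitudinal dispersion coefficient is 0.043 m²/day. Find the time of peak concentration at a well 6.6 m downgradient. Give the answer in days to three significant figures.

97.3 days

For the 1D instantaneous-source solution, setting ∂C/∂t = 0 at fixed x gives v²t² + 2Dt − x² = 0, so t = (√(D² + v²x²) − D)/v².
√(D² + v²x²) = √(0.043² + 0.061² × 6.6²) = 0.4049; v² = 0.003721.
t = (0.4049 − 0.043)/0.003721 = 97.3 days (vs. the pure-advection estimate x/v = 108 d).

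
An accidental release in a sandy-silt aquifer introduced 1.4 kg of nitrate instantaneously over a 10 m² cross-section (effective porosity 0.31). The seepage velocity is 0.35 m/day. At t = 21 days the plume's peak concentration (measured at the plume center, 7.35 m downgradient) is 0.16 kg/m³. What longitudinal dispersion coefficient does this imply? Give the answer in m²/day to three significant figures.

0.0302 m²/day

At the plume center C_max = M/(n_e·A·√(4πDt)), so D = M²/(4πt·(n_e·A·C_max)²).
n_e·A·C_max = 0.31 × 10 × 0.16 = 0.4960 kg/m.
D = 1.4²/(4π × 21 × 0.4960²) = 0.0302 m²/day.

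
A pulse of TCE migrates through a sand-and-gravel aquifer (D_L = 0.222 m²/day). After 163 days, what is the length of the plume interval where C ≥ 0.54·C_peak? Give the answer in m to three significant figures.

18.9 m

The plume is Gaussian with σ = √(2Dt) = √(2 × 0.222 × 163) = 8.507 m.
C/C_peak = exp(−Δx²/(2σ²)) = 0.54 ⇒ Δx = σ·√(−2 ln 0.54) = 8.507 × 1.110 = 9.443 m.
Width = 2Δx = 18.9 m.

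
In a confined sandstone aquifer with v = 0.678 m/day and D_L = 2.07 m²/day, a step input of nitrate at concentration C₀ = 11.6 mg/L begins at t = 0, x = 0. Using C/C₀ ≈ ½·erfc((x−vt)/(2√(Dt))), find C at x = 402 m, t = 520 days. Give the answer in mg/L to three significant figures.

1.66 mg/L

For a continuous step input, C/C₀ ≈ ½·erfc((x−vt)/(2√(Dt))).
vt = 0.678 × 520 = 352.56 m and 2√(Dt) = 2√(2.07 × 520) = 65.62 m.
Argument (x−vt)/(2√(Dt)) = (402 − 352.56)/65.62 = 0.7534; ½·erfc(0.7534) = 0.1433.
C = 11.6 × 0.1433 = 1.66 mg/L.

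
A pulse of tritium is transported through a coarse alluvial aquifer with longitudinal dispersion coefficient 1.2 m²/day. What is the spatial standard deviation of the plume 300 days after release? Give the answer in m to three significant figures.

Dispersive spreading gives a Gaussian with σ² = 2Dt; advection only shifts the center.
σ = √(2 × 1.2 × 300) = 26.8 m.

26.8 m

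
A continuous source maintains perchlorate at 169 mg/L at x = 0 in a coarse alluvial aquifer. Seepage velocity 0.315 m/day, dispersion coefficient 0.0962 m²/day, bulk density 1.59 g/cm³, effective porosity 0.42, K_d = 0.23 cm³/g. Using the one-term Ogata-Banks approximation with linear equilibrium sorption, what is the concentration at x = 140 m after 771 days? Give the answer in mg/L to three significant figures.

21.4 mg/L

Retardation factor R = 1 + ρ_b·K_d/n = 1 + 1.59 × 0.23/0.42 = 1.871.
Sorption retards both mechanisms: v_R = v/R = 0.1684 m/day, D_R = D/R = 0.05142 m²/day.
v_R·t = 0.1684 × 771 = 129.8364 m; 2√(D_R t) = 12.59 m; argument = (140 − 129.8364)/12.59 = 0.8073.
C = C₀ × ½·erfc(0.8073) = 169 × 0.1268 = 21.4 mg/L.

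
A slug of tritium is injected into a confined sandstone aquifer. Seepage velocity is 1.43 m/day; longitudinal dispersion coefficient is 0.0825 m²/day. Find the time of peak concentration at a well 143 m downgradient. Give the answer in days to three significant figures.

100 days

For the 1D instantaneous-source solution, setting ∂C/∂t = 0 at fixed x gives v²t² + 2Dt − x² = 0, so t = (√(D² + v²x²) − D)/v².
√(D² + v²x²) = √(0.0825² + 1.43² × 143²) = 204.5; v² = 2.0449.
t = (204.5 − 0.0825)/2.0449 = 100 days (vs. the pure-advection estimate x/v = 100 d).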